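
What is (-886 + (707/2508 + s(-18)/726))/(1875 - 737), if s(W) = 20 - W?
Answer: -24433747/31395144 ≈ -0.77826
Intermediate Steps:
(-886 + (707/2508 + s(-18)/726))/(1875 - 737) = (-886 + (707/2508 + (20 - 1*(-18))/726))/(1875 - 737) = (-886 + (707*(1/2508) + (20 + 18)*(1/726)))/1138 = (-886 + (707/2508 + 38*(1/726)))*(1/1138) = (-886 + (707/2508 + 19/363))*(1/1138) = (-886 + 9221/27588)*(1/1138) = -24433747/27588*1/1138 = -24433747/31395144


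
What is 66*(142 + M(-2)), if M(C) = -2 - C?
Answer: 9372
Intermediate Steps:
66*(142 + M(-2)) = 66*(142 + (-2 - 1*(-2))) = 66*(142 + (-2 + 2)) = 66*(142 + 0) = 66*142 = 9372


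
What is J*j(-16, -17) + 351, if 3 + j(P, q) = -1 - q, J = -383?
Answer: -4628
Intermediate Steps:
j(P, q) = -4 - q (j(P, q) = -3 + (-1 - q) = -4 - q)
J*j(-16, -17) + 351 = -383*(-4 - 1*(-17)) + 351 = -383*(-4 + 17) + 351 = -383*13 + 351 = -4979 + 351 = -4628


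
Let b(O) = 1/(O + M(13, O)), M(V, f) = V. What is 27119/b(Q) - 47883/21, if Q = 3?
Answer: 3021367/7 ≈ 4.3162e+5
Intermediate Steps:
b(O) = 1/(13 + O) (b(O) = 1/(O + 13) = 1/(13 + O))
27119/b(Q) - 47883/21 = 27119/(1/(13 + 3)) - 47883/21 = 27119/(1/16) - 47883*1/21 = 27119/(1/16) - 15961/7 = 27119*16 - 15961/7 = 433904 - 15961/7 = 3021367/7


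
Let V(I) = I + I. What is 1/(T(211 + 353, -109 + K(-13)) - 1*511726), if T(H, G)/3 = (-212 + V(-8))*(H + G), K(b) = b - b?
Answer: -1/822946 ≈ -1.2151e-6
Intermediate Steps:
K(b) = 0
V(I) = 2*I
T(H, G) = -684*G - 684*H (T(H, G) = 3*((-212 + 2*(-8))*(H + G)) = 3*((-212 - 16)*(G + H)) = 3*(-228*(G + H)) = 3*(-228*G - 228*H) = -684*G - 684*H)
1/(T(211 + 353, -109 + K(-13)) - 1*511726) = 1/((-684*(-109 + 0) - 684*(211 + 353)) - 1*511726) = 1/((-684*(-109) - 684*564) - 511726) = 1/((74556 - 385776) - 511726) = 1/(-311220 - 511726) = 1/(-822946) = -1/822946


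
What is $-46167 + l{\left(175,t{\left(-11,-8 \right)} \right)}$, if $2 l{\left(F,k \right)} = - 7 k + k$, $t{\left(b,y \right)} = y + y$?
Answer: $-46119$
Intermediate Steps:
$t{\left(b,y \right)} = 2 y$
$l{\left(F,k \right)} = - 3 k$ ($l{\left(F,k \right)} = \frac{- 7 k + k}{2} = \frac{\left(-6\right) k}{2} = - 3 k$)
$-46167 + l{\left(175,t{\left(-11,-8 \right)} \right)} = -46167 - 3 \cdot 2 \left(-8\right) = -46167 - -48 = -46167 + 48 = -46119$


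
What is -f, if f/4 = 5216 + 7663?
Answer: -51516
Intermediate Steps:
f = 51516 (f = 4*(5216 + 7663) = 4*12879 = 51516)
-f = -1*51516 = -51516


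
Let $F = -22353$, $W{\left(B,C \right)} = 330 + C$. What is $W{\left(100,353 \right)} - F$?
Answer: $23036$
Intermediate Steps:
$W{\left(100,353 \right)} - F = \left(330 + 353\right) - -22353 = 683 + 22353 = 23036$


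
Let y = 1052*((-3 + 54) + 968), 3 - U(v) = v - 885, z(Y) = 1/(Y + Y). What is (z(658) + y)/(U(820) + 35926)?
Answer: 470245403/15789368 ≈ 29.782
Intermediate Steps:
z(Y) = 1/(2*Y)
U(v) = 888 - v (U(v) = 3 - (v - 885) = 3 - (-885 + v) = 3 + (885 - v) = 888 - v)
y = 1071988 (y = 1052*(51 + 968) = 1052*1019 = 1071988)
(z(658) + y)/(U(820) + 35926) = ((1/2)/658 + 1071988)/((888 - 1*820) + 35926) = ((1/2)*(1/658) + 1071988)/((888 - 820) + 35926) = (1/1316 + 1071988)/(68 + 35926) = (1410736209/1316)/35994 = (1410736209/1316)*(1/35994) = 470245403/15789368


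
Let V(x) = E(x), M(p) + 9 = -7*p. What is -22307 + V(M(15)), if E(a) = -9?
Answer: -22316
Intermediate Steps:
M(p) = -9 - 7*p
V(x) = -9
-22307 + V(M(15)) = -22307 - 9 = -22316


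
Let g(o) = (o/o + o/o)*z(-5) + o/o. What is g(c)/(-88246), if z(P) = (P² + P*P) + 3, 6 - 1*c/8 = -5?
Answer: -107/88246 ≈ -0.0012125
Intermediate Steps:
c = 88 (c = 48 - 8*(-5) = 48 + 40 = 88)
z(P) = 3 + 2*P² (z(P) = (P² + P²) + 3 = 2*P² + 3 = 3 + 2*P²)
g(o) = 107 (g(o) = (o/o + o/o)*(3 + 2*(-5)²) + o/o = (1 + 1)*(3 + 2*25) + 1 = 2*(3 + 50) + 1 = 2*53 + 1 = 106 + 1 = 107)
g(c)/(-88246) = 107/(-88246) = 107*(-1/88246) = -107/88246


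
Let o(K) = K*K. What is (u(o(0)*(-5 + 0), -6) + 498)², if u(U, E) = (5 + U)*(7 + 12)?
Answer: 351649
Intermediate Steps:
o(K) = K²
u(U, E) = 95 + 19*U (u(U, E) = (5 + U)*19 = 95 + 19*U)
(u(o(0)*(-5 + 0), -6) + 498)² = ((95 + 19*(0²*(-5 + 0))) + 498)² = ((95 + 19*(0*(-5))) + 498)² = ((95 + 19*0) + 498)² = ((95 + 0) + 498)² = (95 + 498)² = 593² = 351649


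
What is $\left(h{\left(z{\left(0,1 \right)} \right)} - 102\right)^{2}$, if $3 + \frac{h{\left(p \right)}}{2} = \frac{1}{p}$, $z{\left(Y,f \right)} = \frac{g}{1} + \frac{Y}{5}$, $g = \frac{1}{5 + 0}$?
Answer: $9604$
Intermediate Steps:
$g = \frac{1}{5} \approx 0.2$
$z{\left(Y,f \right)} = \frac{1}{5} + \frac{Y}{5}$ ($z{\left(Y,f \right)} = \frac{1}{5 \cdot 1} + \frac{Y}{5} = \frac{1}{5} \cdot 1 + Y \frac{1}{5} = \frac{1}{5} + \frac{Y}{5}$)
$h{\left(p \right)} = -6 + \frac{2}{p}$
$\left(h{\left(z{\left(0,1 \right)} \right)} - 102\right)^{2} = \left(\left(-6 + \frac{2}{\frac{1}{5} + \frac{1}{5} \cdot 0}\right) - 102\right)^{2} = \left(\left(-6 + \frac{2}{\frac{1}{5} + 0}\right) - 102\right)^{2} = \left(\left(-6 + 2 \frac{1}{\frac{1}{5}}\right) - 102\right)^{2} = \left(\left(-6 + 2 \cdot 5\right) - 102\right)^{2} = \left(\left(-6 + 10\right) - 102\right)^{2} = \left(4 - 102\right)^{2} = \left(-98\right)^{2} = 9604$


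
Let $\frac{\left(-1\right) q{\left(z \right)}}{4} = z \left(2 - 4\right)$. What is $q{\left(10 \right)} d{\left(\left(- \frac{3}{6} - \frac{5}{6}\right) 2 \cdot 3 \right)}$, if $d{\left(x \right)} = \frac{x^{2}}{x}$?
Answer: $-640$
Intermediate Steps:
$q{\left(z \right)} = 8 z$ ($q{\left(z \right)} = - 4 z \left(2 - 4\right) = - 4 z \left(-2\right) = - 4 \left(- 2 z\right) = 8 z$)
$d{\left(x \right)} = x$
$q{\left(10 \right)} d{\left(\left(- \frac{3}{6} - \frac{5}{6}\right) 2 \cdot 3 \right)} = 8 \cdot 10 \left(- \frac{3}{6} - \frac{5}{6}\right) 2 \cdot 3 = 80 \left(\left(-3\right) \frac{1}{6} - \frac{5}{6}\right) 2 \cdot 3 = 80 \left(- \frac{1}{2} - \frac{5}{6}\right) 2 \cdot 3 = 80 \left(- \frac{4}{3}\right) 2 \cdot 3 = 80 \left(\left(- \frac{8}{3}\right) 3\right) = 80 \left(-8\right) = -640$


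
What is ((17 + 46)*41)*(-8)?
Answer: -20664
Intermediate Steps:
((17 + 46)*41)*(-8) = (63*41)*(-8) = 2583*(-8) = -20664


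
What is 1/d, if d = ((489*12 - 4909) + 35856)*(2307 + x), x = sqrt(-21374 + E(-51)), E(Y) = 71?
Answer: 769/65574288960 - I*sqrt(263)/21858096320 ≈ 1.1727e-8 - 7.4193e-10*I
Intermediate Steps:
x = 9*I*sqrt(263) (x = sqrt(-21374 + 71) = sqrt(-21303) = 9*I*sqrt(263) ≈ 145.96*I)
d = 84932205 + 331335*I*sqrt(263) (d = ((489*12 - 4909) + 35856)*(2307 + 9*I*sqrt(263)) = ((5868 - 4909) + 35856)*(2307 + 9*I*sqrt(263)) = (959 + 35856)*(2307 + 9*I*sqrt(263)) = 36815*(2307 + 9*I*sqrt(263)) = 84932205 + 331335*I*sqrt(263) ≈ 8.4932e+7 + 5.3734e+6*I)
1/d = 1/(84932205 + 331335*I*sqrt(263))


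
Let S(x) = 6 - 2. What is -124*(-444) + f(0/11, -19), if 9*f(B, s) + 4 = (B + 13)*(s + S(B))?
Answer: 495305/9 ≈ 55034.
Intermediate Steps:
S(x) = 4
f(B, s) = -4/9 + (4 + s)*(13 + B)/9 (f(B, s) = -4/9 + ((B + 13)*(s + 4))/9 = -4/9 + ((13 + B)*(4 + s))/9 = -4/9 + ((4 + s)*(13 + B))/9 = -4/9 + (4 + s)*(13 + B)/9)
-124*(-444) + f(0/11, -19) = -124*(-444) + (16/3 + 4*(0/11)/9 + (13/9)*(-19) + (⅑)*(0/11)*(-19)) = 55056 + (16/3 + 4*(0*(1/11))/9 - 247/9 + (⅑)*(0*(1/11))*(-19)) = 55056 + (16/3 + (4/9)*0 - 247/9 + (⅑)*0*(-19)) = 55056 + (16/3 + 0 - 247/9 + 0) = 55056 - 199/9 = 495305/9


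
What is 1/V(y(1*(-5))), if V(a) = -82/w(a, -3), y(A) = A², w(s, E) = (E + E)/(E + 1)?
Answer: -3/82 ≈ -0.036585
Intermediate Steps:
w(s, E) = 2*E/(1 + E) (w(s, E) = (2*E)/(1 + E) = 2*E/(1 + E))
V(a) = -82/3 (V(a) = -82/(2*(-3)/(1 - 3)) = -82/(2*(-3)/(-2)) = -82/(2*(-3)*(-½)) = -82/3)
1/V(y(1*(-5))) = 1/(-82/3) = -3/82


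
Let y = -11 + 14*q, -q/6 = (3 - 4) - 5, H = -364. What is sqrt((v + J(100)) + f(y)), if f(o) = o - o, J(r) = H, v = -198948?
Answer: 4*I*sqrt(12457) ≈ 446.44*I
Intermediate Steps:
q = 36 (q = -6*((3 - 4) - 5) = -6*(-1 - 5) = -6*(-6) = 36)
J(r) = -364
y = 493 (y = -11 + 14*36 = -11 + 504 = 493)
f(o) = 0
sqrt((v + J(100)) + f(y)) = sqrt((-198948 - 364) + 0) = sqrt(-199312 + 0) = sqrt(-199312) = 4*I*sqrt(12457)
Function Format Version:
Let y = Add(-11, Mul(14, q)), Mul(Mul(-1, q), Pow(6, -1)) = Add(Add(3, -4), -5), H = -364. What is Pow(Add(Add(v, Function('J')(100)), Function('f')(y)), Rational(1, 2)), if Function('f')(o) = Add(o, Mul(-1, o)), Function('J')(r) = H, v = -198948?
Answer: Mul(4, I, Pow(12457, Rational(1, 2))) ≈ Mul(446.44, I)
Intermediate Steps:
q = 36 (q = Mul(-6, Add(Add(3, -4), -5)) = Mul(-6, Add(-1, -5)) = Mul(-6, -6) = 36)
Function('J')(r) = -364
y = 493 (y = Add(-11, Mul(14, 36)) = Add(-11, 504) = 493)
Function('f')(o) = 0
Pow(Add(Add(v, Function('J')(100)), Function('f')(y)), Rational(1, 2)) = Pow(Add(Add(-198948, -364), 0), Rational(1, 2)) = Pow(Add(-199312, 0), Rational(1, 2)) = Pow(-199312, Rational(1, 2)) = Mul(4, I, Pow(12457, Rational(1, 2)))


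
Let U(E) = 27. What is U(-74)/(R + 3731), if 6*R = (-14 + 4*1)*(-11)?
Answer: 81/11248 ≈ 0.0072013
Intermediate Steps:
R = 55/3 (R = ((-14 + 4*1)*(-11))/6 = ((-14 + 4)*(-11))/6 = (-10*(-11))/6 = (⅙)*110 = 55/3 ≈ 18.333)
U(-74)/(R + 3731) = 27/(55/3 + 3731) = 27/(11248/3) = 27*(3/11248) = 81/11248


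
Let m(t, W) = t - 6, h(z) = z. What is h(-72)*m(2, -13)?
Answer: 288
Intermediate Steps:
m(t, W) = -6 + t
h(-72)*m(2, -13) = -72*(-6 + 2) = -72*(-4) = 288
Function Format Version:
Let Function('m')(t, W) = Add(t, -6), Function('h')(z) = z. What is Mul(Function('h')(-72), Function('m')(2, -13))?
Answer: 288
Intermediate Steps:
Function('m')(t, W) = Add(-6, t)
Mul(Function('h')(-72), Function('m')(2, -13)) = Mul(-72, Add(-6, 2)) = Mul(-72, -4) = 288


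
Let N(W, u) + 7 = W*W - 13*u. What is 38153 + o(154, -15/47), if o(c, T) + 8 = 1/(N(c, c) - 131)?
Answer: 823016521/21576 ≈ 38145.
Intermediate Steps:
N(W, u) = -7 + W² - 13*u (N(W, u) = -7 + (W*W - 13*u) = -7 + (W² - 13*u) = -7 + W² - 13*u)
o(c, T) = -8 + 1/(-138 + c² - 13*c) (o(c, T) = -8 + 1/((-7 + c² - 13*c) - 131) = -8 + 1/(-138 + c² - 13*c))
38153 + o(154, -15/47) = 38153 + (-1105 - 104*154 + 8*154²)/(138 - 1*154² + 13*154) = 38153 + (-1105 - 16016 + 8*23716)/(138 - 1*23716 + 2002) = 38153 + (-1105 - 16016 + 189728)/(138 - 23716 + 2002) = 38153 + 172607/(-21576) = 38153 - 1/21576*172607 = 38153 - 172607/21576 = 823016521/21576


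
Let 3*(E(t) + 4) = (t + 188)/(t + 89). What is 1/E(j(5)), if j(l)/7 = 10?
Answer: -159/550 ≈ -0.28909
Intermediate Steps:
j(l) = 70 (j(l) = 7*10 = 70)
E(t) = -4 + (188 + t)/(3*(89 + t)) (E(t) = -4 + ((t + 188)/(t + 89))/3 = -4 + ((188 + t)/(89 + t))/3 = -4 + (188 + t)/(3*(89 + t)))
1/E(j(5)) = 1/(11*(-80 - 1*70)/(3*(89 + 70))) = 1/((11/3)*(-80 - 70)/159) = 1/((11/3)*(1/159)*(-150)) = 1/(-550/159) = -159/550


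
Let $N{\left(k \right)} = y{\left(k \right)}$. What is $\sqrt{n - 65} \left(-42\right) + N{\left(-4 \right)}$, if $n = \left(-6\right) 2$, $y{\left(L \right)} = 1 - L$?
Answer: $5 - 42 i \sqrt{77} \approx 5.0 - 368.55 i$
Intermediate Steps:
$N{\left(k \right)} = 1 - k$
$n = -12$
$\sqrt{n - 65} \left(-42\right) + N{\left(-4 \right)} = \sqrt{-12 - 65} \left(-42\right) + \left(1 - -4\right) = \sqrt{-77} \left(-42\right) + \left(1 + 4\right) = i \sqrt{77} \left(-42\right) + 5 = - 42 i \sqrt{77} + 5 = 5 - 42 i \sqrt{77}$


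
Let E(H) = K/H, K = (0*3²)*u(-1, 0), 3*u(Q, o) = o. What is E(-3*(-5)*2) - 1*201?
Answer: -201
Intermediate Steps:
u(Q, o) = o/3
K = 0 (K = (0*3²)*((⅓)*0) = (0*9)*0 = 0*0 = 0)
E(H) = 0 (E(H) = 0/H = 0)
E(-3*(-5)*2) - 1*201 = 0 - 1*201 = 0 - 201 = -201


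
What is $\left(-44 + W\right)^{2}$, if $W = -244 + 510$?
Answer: $49284$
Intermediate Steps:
$W = 266$
$\left(-44 + W\right)^{2} = \left(-44 + 266\right)^{2} = 222^{2} = 49284$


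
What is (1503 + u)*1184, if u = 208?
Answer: 2025824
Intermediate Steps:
(1503 + u)*1184 = (1503 + 208)*1184 = 1711*1184 = 2025824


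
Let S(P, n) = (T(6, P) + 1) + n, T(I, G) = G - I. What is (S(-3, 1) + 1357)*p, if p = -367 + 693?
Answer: 440100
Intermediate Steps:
S(P, n) = -5 + P + n (S(P, n) = ((P - 1*6) + 1) + n = ((P - 6) + 1) + n = ((-6 + P) + 1) + n = (-5 + P) + n = -5 + P + n)
p = 326
(S(-3, 1) + 1357)*p = ((-5 - 3 + 1) + 1357)*326 = (-7 + 1357)*326 = 1350*326 = 440100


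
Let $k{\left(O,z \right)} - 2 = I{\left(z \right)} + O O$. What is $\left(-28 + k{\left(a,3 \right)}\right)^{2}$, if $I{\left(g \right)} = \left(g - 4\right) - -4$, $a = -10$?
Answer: $5929$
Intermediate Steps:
$I{\left(g \right)} = g$ ($I{\left(g \right)} = \left(-4 + g\right) + 4 = g$)
$k{\left(O,z \right)} = 2 + z + O^{2}$ ($k{\left(O,z \right)} = 2 + \left(z + O O\right) = 2 + \left(z + O^{2}\right) = 2 + z + O^{2}$)
$\left(-28 + k{\left(a,3 \right)}\right)^{2} = \left(-28 + \left(2 + 3 + \left(-10\right)^{2}\right)\right)^{2} = \left(-28 + \left(2 + 3 + 100\right)\right)^{2} = \left(-28 + 105\right)^{2} = 77^{2} = 5929$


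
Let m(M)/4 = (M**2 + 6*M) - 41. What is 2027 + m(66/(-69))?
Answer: 975319/529 ≈ 1843.7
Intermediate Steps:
m(M) = -164 + 4*M**2 + 24*M (m(M) = 4*((M**2 + 6*M) - 41) = 4*(-41 + M**2 + 6*M) = -164 + 4*M**2 + 24*M)
2027 + m(66/(-69)) = 2027 + (-164 + 4*(66/(-69))**2 + 24*(66/(-69))) = 2027 + (-164 + 4*(66*(-1/69))**2 + 24*(66*(-1/69))) = 2027 + (-164 + 4*(-22/23)**2 + 24*(-22/23)) = 2027 + (-164 + 4*(484/529) - 528/23) = 2027 + (-164 + 1936/529 - 528/23) = 2027 - 96964/529 = 975319/529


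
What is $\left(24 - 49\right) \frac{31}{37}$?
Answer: $- \frac{775}{37} \approx -20.946$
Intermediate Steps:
$\left(24 - 49\right) \frac{31}{37} = \left(24 - 49\right) 31 \cdot \frac{1}{37} = \left(-25\right) \frac{31}{37} = - \frac{775}{37}$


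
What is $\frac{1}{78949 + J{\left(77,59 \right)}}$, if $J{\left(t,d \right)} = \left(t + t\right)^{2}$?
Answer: $\frac{1}{102665} \approx 9.7404 \cdot 10^{-6}$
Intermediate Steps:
$J{\left(t,d \right)} = 4 t^{2}$ ($J{\left(t,d \right)} = \left(2 t\right)^{2} = 4 t^{2}$)
$\frac{1}{78949 + J{\left(77,59 \right)}} = \frac{1}{78949 + 4 \cdot 77^{2}} = \frac{1}{78949 + 4 \cdot 5929} = \frac{1}{78949 + 23716} = \frac{1}{102665}$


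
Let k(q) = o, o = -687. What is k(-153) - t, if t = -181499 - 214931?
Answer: 395743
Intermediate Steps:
k(q) = -687
t = -396430
k(-153) - t = -687 - 1*(-396430) = -687 + 396430 = 395743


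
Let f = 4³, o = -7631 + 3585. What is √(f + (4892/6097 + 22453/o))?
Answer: √2546244223978/207298 ≈ 7.6976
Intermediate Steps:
o = -4046
f = 64
√(f + (4892/6097 + 22453/o)) = √(64 + (4892/6097 + 22453/(-4046))) = √(64 + (4892*(1/6097) + 22453*(-1/4046))) = √(64 + (4892/6097 - 22453/4046)) = √(64 - 16728987/3524066) = √(208811237/3524066) = √2546244223978/207298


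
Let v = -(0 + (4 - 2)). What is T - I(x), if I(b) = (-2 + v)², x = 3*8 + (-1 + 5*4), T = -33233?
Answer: -33249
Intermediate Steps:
v = -2 (v = -(0 + 2) = -1*2 = -2)
x = 43 (x = 24 + (-1 + 20) = 24 + 19 = 43)
I(b) = 16 (I(b) = (-2 - 2)² = (-4)² = 16)
T - I(x) = -33233 - 1*16 = -33233 - 16 = -33249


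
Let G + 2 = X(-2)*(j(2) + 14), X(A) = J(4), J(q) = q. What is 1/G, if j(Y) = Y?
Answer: 1/62 ≈ 0.016129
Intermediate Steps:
X(A) = 4
G = 62 (G = -2 + 4*(2 + 14) = -2 + 4*16 = -2 + 64 = 62)
1/G = 1/62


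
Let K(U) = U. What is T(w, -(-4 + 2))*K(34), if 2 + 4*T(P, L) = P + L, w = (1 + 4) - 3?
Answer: 17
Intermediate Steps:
w = 2 (w = 5 - 3 = 2)
T(P, L) = -½ + L/4 + P/4 (T(P, L) = -½ + (P + L)/4 = -½ + (L + P)/4 = -½ + (L/4 + P/4) = -½ + L/4 + P/4)
T(w, -(-4 + 2))*K(34) = (-½ + (-(-4 + 2))/4 + (¼)*2)*34 = (-½ + (-1*(-2))/4 + ½)*34 = (-½ + (¼)*2 + ½)*34 = (-½ + ½ + ½)*34 = (½)*34 = 17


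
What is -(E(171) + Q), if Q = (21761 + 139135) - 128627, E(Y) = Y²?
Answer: -61510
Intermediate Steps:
Q = 32269 (Q = 160896 - 128627 = 32269)
-(E(171) + Q) = -(171² + 32269) = -(29241 + 32269) = -1*61510 = -61510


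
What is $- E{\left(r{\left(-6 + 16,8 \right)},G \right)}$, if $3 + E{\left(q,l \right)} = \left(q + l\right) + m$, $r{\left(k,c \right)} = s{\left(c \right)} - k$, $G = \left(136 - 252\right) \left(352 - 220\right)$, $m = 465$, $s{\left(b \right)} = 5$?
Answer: $14855$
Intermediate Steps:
$G = -15312$ ($G = \left(-116\right) 132 = -15312$)
$r{\left(k,c \right)} = 5 - k$
$E{\left(q,l \right)} = 462 + l + q$ ($E{\left(q,l \right)} = -3 + \left(\left(q + l\right) + 465\right) = -3 + \left(\left(l + q\right) + 465\right) = -3 + \left(465 + l + q\right) = 462 + l + q$)
$- E{\left(r{\left(-6 + 16,8 \right)},G \right)} = - (462 - 15312 + \left(5 - \left(-6 + 16\right)\right)) = - (462 - 15312 + \left(5 - 10\right)) = - (462 - 15312 - 5) = \left(-1\right) \left(-14855\right) = 14855$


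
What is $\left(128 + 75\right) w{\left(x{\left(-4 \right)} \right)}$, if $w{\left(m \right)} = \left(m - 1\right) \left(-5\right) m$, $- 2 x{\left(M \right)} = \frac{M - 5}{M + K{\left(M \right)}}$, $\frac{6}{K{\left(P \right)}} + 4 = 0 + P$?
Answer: $- \frac{675990}{361} \approx -1872.5$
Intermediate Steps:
$K{\left(P \right)} = \frac{6}{-4 + P}$ ($K{\left(P \right)} = \frac{6}{-4 + \left(0 + P\right)} = \frac{6}{-4 + P}$)
$x{\left(M \right)} = - \frac{-5 + M}{2 \left(M + \frac{6}{-4 + M}\right)}$ ($x{\left(M \right)} = - \frac{\left(M - 5\right) \frac{1}{M + \frac{6}{-4 + M}}}{2} = - \frac{\left(-5 + M\right) \frac{1}{M + \frac{6}{-4 + M}}}{2} = - \frac{\frac{1}{M + \frac{6}{-4 + M}} \left(-5 + M\right)}{2} = - \frac{-5 + M}{2 \left(M + \frac{6}{-4 + M}\right)}$)
$w{\left(m \right)} = m \left(5 - 5 m\right)$ ($w{\left(m \right)} = \left(-1 + m\right) \left(-5\right) m = \left(5 - 5 m\right) m = m \left(5 - 5 m\right)$)
$\left(128 + 75\right) w{\left(x{\left(-4 \right)} \right)} = \left(128 + 75\right) 5 \left(- \frac{\left(-5 - 4\right) \left(-4 - 4\right)}{12 + 2 \left(-4\right) \left(-4 - 4\right)}\right) \left(1 - - \frac{\left(-5 - 4\right) \left(-4 - 4\right)}{12 + 2 \left(-4\right) \left(-4 - 4\right)}\right) = 203 \cdot 5 \left(\left(-1\right) \frac{1}{12 + 2 \left(-4\right) \left(-8\right)} \left(-9\right) \left(-8\right)\right) \left(1 - \left(-1\right) \frac{1}{12 + 2 \left(-4\right) \left(-8\right)} \left(-9\right) \left(-8\right)\right) = 203 \cdot 5 \left(\left(-1\right) \frac{1}{12 + 64} \left(-9\right) \left(-8\right)\right) \left(1 - \left(-1\right) \frac{1}{12 + 64} \left(-9\right) \left(-8\right)\right) = 203 \cdot 5 \left(\left(-1\right) \frac{1}{76} \left(-9\right) \left(-8\right)\right) \left(1 - \left(-1\right) \frac{1}{76} \left(-9\right) \left(-8\right)\right) = 203 \cdot 5 \left(- \frac{18}{19}\right) \left(1 - - \frac{18}{19}\right) = 203 \cdot 5 \left(- \frac{18}{19}\right) \left(1 + \frac{18}{19}\right) = 203 \cdot 5 \left(- \frac{18}{19}\right) \frac{37}{19} = 203 \left(- \frac{3330}{361}\right) = - \frac{675990}{361}$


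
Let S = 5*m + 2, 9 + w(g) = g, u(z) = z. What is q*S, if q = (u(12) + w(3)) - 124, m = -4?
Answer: 2124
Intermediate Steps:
w(g) = -9 + g
q = -118 (q = (12 + (-9 + 3)) - 124 = (12 - 6) - 124 = 6 - 124 = -118)
S = -18 (S = 5*(-4) + 2 = -20 + 2 = -18)
q*S = -118*(-18) = 2124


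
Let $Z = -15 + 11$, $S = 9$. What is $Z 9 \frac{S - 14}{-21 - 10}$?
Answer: $- \frac{180}{31} \approx -5.8064$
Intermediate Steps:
$Z = -4$
$Z 9 \frac{S - 14}{-21 - 10} = \left(-4\right) 9 \frac{9 - 14}{-21 - 10} = - 36 \left(- \frac{5}{-31}\right) = - 36 \left(\left(-5\right) \left(- \frac{1}{31}\right)\right) = \left(-36\right) \frac{5}{31} = - \frac{180}{31}$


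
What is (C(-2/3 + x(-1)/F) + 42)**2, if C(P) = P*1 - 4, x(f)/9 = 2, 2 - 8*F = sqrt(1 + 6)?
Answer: 176128/9 + 5632*sqrt(7) ≈ 34471.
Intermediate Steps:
F = 1/4 - sqrt(7)/8 (F = 1/4 - sqrt(1 + 6)/8 = 1/4 - sqrt(7)/8 ≈ -0.080719)
x(f) = 18 (x(f) = 9*2 = 18)
C(P) = -4 + P (C(P) = P - 4 = -4 + P)
(C(-2/3 + x(-1)/F) + 42)**2 = ((-4 + (-2/3 + 18/(1/4 - sqrt(7)/8))) + 42)**2 = ((-14/3 + 18/(1/4 - sqrt(7)/8)) + 42)**2 = (112/3 + 18/(1/4 - sqrt(7)/8))**2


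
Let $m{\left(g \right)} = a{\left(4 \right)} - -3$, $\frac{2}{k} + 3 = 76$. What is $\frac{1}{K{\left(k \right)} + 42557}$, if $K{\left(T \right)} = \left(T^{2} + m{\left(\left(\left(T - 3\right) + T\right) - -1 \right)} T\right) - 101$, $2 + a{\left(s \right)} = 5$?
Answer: $\frac{5329}{226248904} \approx 2.3554 \cdot 10^{-5}$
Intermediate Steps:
$k = \frac{2}{73}$ ($k = \frac{2}{-3 + 76} = \frac{2}{73} \approx 0.027397$)
$a{\left(s \right)} = 3$ ($a{\left(s \right)} = -2 + 5 = 3$)
$m{\left(g \right)} = 6$ ($m{\left(g \right)} = 3 - -3 = 3 + 3 = 6$)
$K{\left(T \right)} = -101 + T^{2} + 6 T$ ($K{\left(T \right)} = \left(T^{2} + 6 T\right) - 101 = -101 + T^{2} + 6 T$)
$\frac{1}{K{\left(k \right)} + 42557} = \frac{1}{\left(-101 + \left(\frac{2}{73}\right)^{2} + 6 \cdot \frac{2}{73}\right) + 42557} = \frac{1}{\left(-101 + \frac{4}{5329} + \frac{12}{73}\right) + 42557} = \frac{1}{- \frac{537349}{5329} + 42557} = \frac{1}{\frac{226248904}{5329}} = \frac{5329}{226248904}$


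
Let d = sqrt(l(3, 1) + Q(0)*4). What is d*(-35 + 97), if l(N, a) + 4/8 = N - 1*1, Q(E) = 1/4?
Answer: 31*sqrt(10) ≈ 98.031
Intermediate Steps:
Q(E) = 1/4
l(N, a) = -3/2 + N (l(N, a) = -1/2 + (N - 1*1) = -1/2 + (N - 1) = -1/2 + (-1 + N) = -3/2 + N)
d = sqrt(10)/2 (d = sqrt((-3/2 + 3) + (1/4)*4) = sqrt(3/2 + 1) = sqrt(5/2) = sqrt(10)/2 ≈ 1.5811)
d*(-35 + 97) = (sqrt(10)/2)*(-35 + 97) = (sqrt(10)/2)*62 = 31*sqrt(10)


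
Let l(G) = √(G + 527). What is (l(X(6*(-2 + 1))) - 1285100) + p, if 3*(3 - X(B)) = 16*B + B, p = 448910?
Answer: -836190 + 2*√141 ≈ -8.3617e+5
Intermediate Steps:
X(B) = 3 - 17*B/3 (X(B) = 3 - (16*B + B)/3 = 3 - 17*B/3)
l(G) = √(527 + G)
(l(X(6*(-2 + 1))) - 1285100) + p = (√(527 + (3 - 34*(-2 + 1))) - 1285100) + 448910 = (√(527 + (3 - 34*(-1))) - 1285100) + 448910 = (√(527 + (3 - 17/3*(-6))) - 1285100) + 448910 = (√(527 + (3 + 34)) - 1285100) + 448910 = (√(527 + 37) - 1285100) + 448910 = (√564 - 1285100) + 448910 = (2*√141 - 1285100) + 448910 = (-1285100 + 2*√141) + 448910 = -836190 + 2*√141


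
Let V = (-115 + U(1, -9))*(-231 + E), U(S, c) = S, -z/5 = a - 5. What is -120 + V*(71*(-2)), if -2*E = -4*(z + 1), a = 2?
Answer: -3221532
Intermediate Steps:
z = 15 (z = -5*(2 - 5) = -5*(-3) = 15)
E = 32 (E = -(-2)*(15 + 1) = -(-2)*16 = -1/2*(-64) = 32)
V = 22686 (V = (-115 + 1)*(-231 + 32) = -114*(-199) = 22686)
-120 + V*(71*(-2)) = -120 + 22686*(71*(-2)) = -120 + 22686*(-142) = -120 - 3221412 = -3221532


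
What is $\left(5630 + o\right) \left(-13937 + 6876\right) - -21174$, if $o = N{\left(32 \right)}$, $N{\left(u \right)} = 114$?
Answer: $-40537210$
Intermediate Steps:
$o = 114$
$\left(5630 + o\right) \left(-13937 + 6876\right) - -21174 = \left(5630 + 114\right) \left(-13937 + 6876\right) - -21174 = 5744 \left(-7061\right) + 21174 = -40558384 + 21174 = -40537210$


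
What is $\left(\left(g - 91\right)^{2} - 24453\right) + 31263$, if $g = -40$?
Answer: $23971$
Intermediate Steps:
$\left(\left(g - 91\right)^{2} - 24453\right) + 31263 = \left(\left(-40 - 91\right)^{2} - 24453\right) + 31263 = \left(\left(-131\right)^{2} - 24453\right) + 31263 = \left(17161 - 24453\right) + 31263 = -7292 + 31263 = 23971$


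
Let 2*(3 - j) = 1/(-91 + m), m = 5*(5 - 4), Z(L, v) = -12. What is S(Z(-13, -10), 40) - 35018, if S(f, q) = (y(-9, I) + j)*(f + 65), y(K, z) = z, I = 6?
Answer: -5940999/172 ≈ -34541.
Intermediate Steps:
m = 5 (m = 5*1 = 5)
j = 517/172 (j = 3 - 1/(2*(-91 + 5)) = 3 - ½/(-86) = 3 - ½*(-1/86) = 3 + 1/172 = 517/172 ≈ 3.0058)
S(f, q) = 100685/172 + 1549*f/172 (S(f, q) = (6 + 517/172)*(f + 65) = 1549*(65 + f)/172 = 100685/172 + 1549*f/172)
S(Z(-13, -10), 40) - 35018 = (100685/172 + (1549/172)*(-12)) - 35018 = (100685/172 - 4647/43) - 35018 = 82097/172 - 35018 = -5940999/172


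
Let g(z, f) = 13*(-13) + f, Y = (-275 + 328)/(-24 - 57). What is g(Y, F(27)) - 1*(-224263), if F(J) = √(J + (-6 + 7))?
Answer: 224094 + 2*√7 ≈ 2.2410e+5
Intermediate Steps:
F(J) = √(1 + J) (F(J) = √(J + 1) = √(1 + J))
Y = -53/81 (Y = 53/(-81) = 53*(-1/81) = -53/81 ≈ -0.65432)
g(z, f) = -169 + f
g(Y, F(27)) - 1*(-224263) = (-169 + √(1 + 27)) - 1*(-224263) = (-169 + √28) + 224263 = (-169 + 2*√7) + 224263 = 224094 + 2*√7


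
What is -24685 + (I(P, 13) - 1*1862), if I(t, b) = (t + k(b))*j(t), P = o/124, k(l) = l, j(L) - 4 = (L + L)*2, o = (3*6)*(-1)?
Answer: -25469426/961 ≈ -26503.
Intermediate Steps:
o = -18 (o = 18*(-1) = -18)
j(L) = 4 + 4*L (j(L) = 4 + (L + L)*2 = 4 + (2*L)*2 = 4 + 4*L)
P = -9/62 (P = -18/124 = -18*1/124 = -9/62 ≈ -0.14516)
I(t, b) = (4 + 4*t)*(b + t) (I(t, b) = (t + b)*(4 + 4*t) = (b + t)*(4 + 4*t) = (4 + 4*t)*(b + t))
-24685 + (I(P, 13) - 1*1862) = -24685 + (4*(1 - 9/62)*(13 - 9/62) - 1*1862) = -24685 + (4*(53/62)*(797/62) - 1862) = -24685 + (42241/961 - 1862) = -24685 - 1747141/961 = -25469426/961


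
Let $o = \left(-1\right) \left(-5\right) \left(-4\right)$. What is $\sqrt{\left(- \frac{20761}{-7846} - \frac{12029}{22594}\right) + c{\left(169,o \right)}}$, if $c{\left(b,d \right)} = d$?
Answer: $\frac{3 i \sqrt{3903388302518705}}{44318131} \approx 4.2292 i$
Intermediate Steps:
$o = -20$ ($o = 5 \left(-4\right) = -20$)
$\sqrt{\left(- \frac{20761}{-7846} - \frac{12029}{22594}\right) + c{\left(169,o \right)}} = \sqrt{\left(- \frac{20761}{-7846} - \frac{12029}{22594}\right) - 20} = \sqrt{\left(\left(-20761\right) \left(- \frac{1}{7846}\right) - \frac{12029}{22594}\right) - 20} = \sqrt{\left(\frac{20761}{7846} - \frac{12029}{22594}\right) - 20} = \sqrt{\frac{93673625}{44318131} - 20} = \sqrt{- \frac{792688995}{44318131}} = \frac{3 i \sqrt{3903388302518705}}{44318131}$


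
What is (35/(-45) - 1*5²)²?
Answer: 53824/81 ≈ 664.49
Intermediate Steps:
(35/(-45) - 1*5²)² = (35*(-1/45) - 1*25)² = (-7/9 - 25)² = (-232/9)² = 53824/81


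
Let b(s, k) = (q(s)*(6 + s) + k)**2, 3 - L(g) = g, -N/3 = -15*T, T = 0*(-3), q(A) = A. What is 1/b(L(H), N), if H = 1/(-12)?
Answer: 20736/16265089 ≈ 0.0012749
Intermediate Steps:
T = 0
N = 0 (N = -(-45)*0 = -3*0 = 0)
H = -1/12 ≈ -0.083333
L(g) = 3 - g
b(s, k) = (k + s*(6 + s))**2 (b(s, k) = (s*(6 + s) + k)**2 = (k + s*(6 + s))**2)
1/b(L(H), N) = 1/((0 + (3 - 1*(-1/12))**2 + 6*(3 - 1*(-1/12)))**2) = 1/((0 + (3 + 1/12)**2 + 6*(3 + 1/12))**2) = 1/((0 + (37/12)**2 + 6*(37/12))**2) = 1/((0 + 1369/144 + 37/2)**2) = 1/((4033/144)**2) = 1/(16265089/20736) = 20736/16265089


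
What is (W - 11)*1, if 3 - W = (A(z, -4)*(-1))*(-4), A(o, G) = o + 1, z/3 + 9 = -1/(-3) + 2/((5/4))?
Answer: 364/5 ≈ 72.800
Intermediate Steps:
z = -106/5 (z = -27 + 3*(-1/(-3) + 2/((5/4))) = -27 + 3*(-1*(-⅓) + 2/((5*(¼)))) = -27 + 3*(⅓ + 2/(5/4)) = -27 + 3*(⅓ + 2*(⅘)) = -27 + 3*(⅓ + 8/5) = -27 + 3*(29/15) = -27 + 29/5 = -106/5 ≈ -21.200)
A(o, G) = 1 + o
W = 419/5 (W = 3 - (1 - 106/5)*(-1)*(-4) = 3 - (-101/5*(-1))*(-4) = 3 - 101*(-4)/5 = 3 - 1*(-404/5) = 3 + 404/5 = 419/5 ≈ 83.800)
(W - 11)*1 = (419/5 - 11)*1 = (364/5)*1 = 364/5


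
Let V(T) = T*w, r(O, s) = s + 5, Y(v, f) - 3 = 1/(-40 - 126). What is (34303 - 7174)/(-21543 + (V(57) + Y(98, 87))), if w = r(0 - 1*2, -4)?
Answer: -4503414/3566179 ≈ -1.2628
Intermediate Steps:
Y(v, f) = 497/166 (Y(v, f) = 3 + 1/(-40 - 126) = 3 + 1/(-166) = 3 - 1/166 = 497/166)
r(O, s) = 5 + s
w = 1 (w = 5 - 4 = 1)
V(T) = T (V(T) = T*1 = T)
(34303 - 7174)/(-21543 + (V(57) + Y(98, 87))) = (34303 - 7174)/(-21543 + (57 + 497/166)) = 27129/(-21543 + 9959/166) = 27129/(-3566179/166) = 27129*(-166/3566179) = -4503414/3566179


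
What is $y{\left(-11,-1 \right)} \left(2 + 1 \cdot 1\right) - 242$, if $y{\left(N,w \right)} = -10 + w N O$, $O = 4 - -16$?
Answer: $388$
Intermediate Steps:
$O = 20$ ($O = 4 + 16 = 20$)
$y{\left(N,w \right)} = -10 + 20 N w$ ($y{\left(N,w \right)} = -10 + w N 20 = -10 + N w 20 = -10 + 20 N w$)
$y{\left(-11,-1 \right)} \left(2 + 1 \cdot 1\right) - 242 = \left(-10 + 20 \left(-11\right) \left(-1\right)\right) \left(2 + 1 \cdot 1\right) - 242 = \left(-10 + 220\right) \left(2 + 1\right) - 242 = 210 \cdot 3 - 242 = 630 - 242 = 388$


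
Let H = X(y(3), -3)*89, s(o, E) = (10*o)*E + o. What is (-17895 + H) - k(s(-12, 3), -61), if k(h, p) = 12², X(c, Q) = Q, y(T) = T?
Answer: -18306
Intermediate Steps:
s(o, E) = o + 10*E*o (s(o, E) = 10*E*o + o = o + 10*E*o)
k(h, p) = 144
H = -267 (H = -3*89 = -267)
(-17895 + H) - k(s(-12, 3), -61) = (-17895 - 267) - 1*144 = -18162 - 144 = -18306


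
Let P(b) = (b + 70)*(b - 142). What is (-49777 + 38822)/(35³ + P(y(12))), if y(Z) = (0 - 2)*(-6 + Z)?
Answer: -1565/4849 ≈ -0.32275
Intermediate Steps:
y(Z) = 12 - 2*Z (y(Z) = -2*(-6 + Z) = 12 - 2*Z)
P(b) = (-142 + b)*(70 + b) (P(b) = (70 + b)*(-142 + b) = (-142 + b)*(70 + b))
(-49777 + 38822)/(35³ + P(y(12))) = (-49777 + 38822)/(35³ + (-9940 + (12 - 2*12)² - 72*(12 - 2*12))) = -10955/(42875 + (-9940 + (12 - 24)² - 72*(12 - 24))) = -10955/(42875 + (-9940 + (-12)² - 72*(-12))) = -10955/(42875 + (-9940 + 144 + 864)) = -10955/(42875 - 8932) = -10955/33943 = -10955*1/33943 = -1565/4849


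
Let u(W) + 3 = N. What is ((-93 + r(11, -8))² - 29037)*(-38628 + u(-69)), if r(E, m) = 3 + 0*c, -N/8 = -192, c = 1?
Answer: 776658015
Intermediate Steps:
N = 1536 (N = -8*(-192) = 1536)
u(W) = 1533 (u(W) = -3 + 1536 = 1533)
r(E, m) = 3 (r(E, m) = 3 + 0*1 = 3 + 0 = 3)
((-93 + r(11, -8))² - 29037)*(-38628 + u(-69)) = ((-93 + 3)² - 29037)*(-38628 + 1533) = ((-90)² - 29037)*(-37095) = (8100 - 29037)*(-37095) = -20937*(-37095) = 776658015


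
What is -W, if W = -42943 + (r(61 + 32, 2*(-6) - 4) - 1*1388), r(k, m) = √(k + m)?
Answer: 44331 - √77 ≈ 44322.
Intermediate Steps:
W = -44331 + √77 (W = -42943 + (√((61 + 32) + (2*(-6) - 4)) - 1*1388) = -42943 + (√(93 + (-12 - 4)) - 1388) = -42943 + (√(93 - 16) - 1388) = -42943 + (√77 - 1388) = -42943 + (-1388 + √77) = -44331 + √77 ≈ -44322.)
-W = -(-44331 + √77) = 44331 - √77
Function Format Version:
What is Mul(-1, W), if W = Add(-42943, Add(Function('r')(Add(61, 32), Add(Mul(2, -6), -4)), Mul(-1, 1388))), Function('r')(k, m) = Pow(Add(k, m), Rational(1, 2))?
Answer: Add(44331, Mul(-1, Pow(77, Rational(1, 2)))) ≈ 44322.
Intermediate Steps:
W = Add(-44331, Pow(77, Rational(1, 2))) (W = Add(-42943, Add(Pow(Add(Add(61, 32), Add(Mul(2, -6), -4)), Rational(1, 2)), Mul(-1, 1388))) = Add(-42943, Add(Pow(Add(93, Add(-12, -4)), Rational(1, 2)), -1388)) = Add(-42943, Add(Pow(Add(93, -16), Rational(1, 2)), -1388)) = Add(-42943, Add(Pow(77, Rational(1, 2)), -1388)) = Add(-42943, Add(-1388, Pow(77, Rational(1, 2)))) = Add(-44331, Pow(77, Rational(1, 2))) ≈ -44322.)
Mul(-1, W) = Mul(-1, Add(-44331, Pow(77, Rational(1, 2)))) = Add(44331, Mul(-1, Pow(77, Rational(1, 2))))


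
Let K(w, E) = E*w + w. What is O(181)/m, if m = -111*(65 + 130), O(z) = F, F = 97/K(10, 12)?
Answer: -97/2813850 ≈ -3.4472e-5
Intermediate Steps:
K(w, E) = w + E*w
F = 97/130 (F = 97/((10*(1 + 12))) = 97/((10*13)) = 97/130 ≈ 0.74615)
O(z) = 97/130
m = -21645 (m = -111*195 = -21645)
O(181)/m = (97/130)/(-21645) = (97/130)*(-1/21645) = -97/2813850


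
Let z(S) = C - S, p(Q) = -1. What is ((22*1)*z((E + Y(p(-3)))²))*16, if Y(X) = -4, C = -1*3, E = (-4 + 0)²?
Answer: -51744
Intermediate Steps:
E = 16 (E = (-4)² = 16)
C = -3
z(S) = -3 - S
((22*1)*z((E + Y(p(-3)))²))*16 = ((22*1)*(-3 - (16 - 4)²))*16 = (22*(-3 - 1*12²))*16 = (22*(-3 - 1*144))*16 = (22*(-3 - 144))*16 = (22*(-147))*16 = -3234*16 = -51744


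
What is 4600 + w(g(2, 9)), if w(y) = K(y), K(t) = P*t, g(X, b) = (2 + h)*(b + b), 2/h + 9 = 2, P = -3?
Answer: 31552/7 ≈ 4507.4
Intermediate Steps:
h = -2/7 (h = 2/(-9 + 2) = 2/(-7) = 2*(-1/7) = -2/7 ≈ -0.28571)
g(X, b) = 24*b/7 (g(X, b) = (2 - 2/7)*(b + b) = 12*(2*b)/7 = 24*b/7)
K(t) = -3*t
w(y) = -3*y
4600 + w(g(2, 9)) = 4600 - 72*9/7 = 4600 - 3*216/7 = 4600 - 648/7 = 31552/7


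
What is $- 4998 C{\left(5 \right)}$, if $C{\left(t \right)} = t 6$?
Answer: $-149940$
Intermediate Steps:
$C{\left(t \right)} = 6 t$
$- 4998 C{\left(5 \right)} = - 4998 \cdot 6 \cdot 5 = \left(-4998\right) 30 = -149940$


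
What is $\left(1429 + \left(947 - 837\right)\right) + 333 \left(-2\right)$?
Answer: $873$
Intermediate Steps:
$\left(1429 + \left(947 - 837\right)\right) + 333 \left(-2\right) = \left(1429 + \left(947 - 837\right)\right) - 666 = \left(1429 + 110\right) - 666 = 1539 - 666 = 873$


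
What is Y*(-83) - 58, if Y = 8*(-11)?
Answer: 7246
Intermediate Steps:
Y = -88
Y*(-83) - 58 = -88*(-83) - 58 = 7304 - 58 = 7246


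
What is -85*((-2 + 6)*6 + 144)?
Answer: -14280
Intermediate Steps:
-85*((-2 + 6)*6 + 144) = -85*(4*6 + 144) = -85*(24 + 144) = -85*168 = -14280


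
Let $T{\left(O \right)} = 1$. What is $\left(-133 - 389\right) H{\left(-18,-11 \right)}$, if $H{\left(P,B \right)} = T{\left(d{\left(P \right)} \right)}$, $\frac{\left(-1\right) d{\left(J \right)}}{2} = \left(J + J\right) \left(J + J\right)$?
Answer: $-522$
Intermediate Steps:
$d{\left(J \right)} = - 8 J^{2}$ ($d{\left(J \right)} = - 2 \left(J + J\right) \left(J + J\right) = - 2 \cdot 2 J 2 J = - 2 \cdot 4 J^{2} = - 8 J^{2}$)
$H{\left(P,B \right)} = 1$
$\left(-133 - 389\right) H{\left(-18,-11 \right)} = \left(-133 - 389\right) 1 = \left(-522\right) 1 = -522$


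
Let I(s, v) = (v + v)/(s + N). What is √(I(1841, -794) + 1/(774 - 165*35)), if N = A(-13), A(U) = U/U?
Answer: I*√2032600613835/1535307 ≈ 0.9286*I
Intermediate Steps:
A(U) = 1
N = 1
I(s, v) = 2*v/(1 + s) (I(s, v) = (v + v)/(s + 1) = (2*v)/(1 + s) = 2*v/(1 + s))
√(I(1841, -794) + 1/(774 - 165*35)) = √(2*(-794)/(1 + 1841) + 1/(774 - 165*35)) = √(2*(-794)/1842 + 1/(774 - 5775)) = √(2*(-794)*(1/1842) + 1/(-5001)) = √(-794/921 - 1/5001) = √(-1323905/1535307) = I*√2032600613835/1535307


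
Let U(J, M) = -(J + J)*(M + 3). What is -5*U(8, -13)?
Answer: -800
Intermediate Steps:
U(J, M) = -2*J*(3 + M)
-5*U(8, -13) = -(-10)*8*(3 - 13) = -(-10)*8*(-10) = -5*160 = -800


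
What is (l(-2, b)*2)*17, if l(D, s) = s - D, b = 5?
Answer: 238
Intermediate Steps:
(l(-2, b)*2)*17 = ((5 - 1*(-2))*2)*17 = ((5 + 2)*2)*17 = (7*2)*17 = 14*17 = 238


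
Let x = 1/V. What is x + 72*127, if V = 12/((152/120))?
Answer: 1645939/180 ≈ 9144.1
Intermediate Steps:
V = 180/19 (V = 12/((152*(1/120))) = 12/(19/15) = 12*(15/19) = 180/19 ≈ 9.4737)
x = 19/180 (x = 1/(180/19) = 19/180 ≈ 0.10556)
x + 72*127 = 19/180 + 72*127 = 19/180 + 9144 = 1645939/180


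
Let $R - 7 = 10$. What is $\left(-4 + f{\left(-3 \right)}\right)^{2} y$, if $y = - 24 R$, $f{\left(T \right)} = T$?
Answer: $-19992$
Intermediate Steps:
$R = 17$ ($R = 7 + 10 = 17$)
$y = -408$ ($y = \left(-24\right) 17 = -408$)
$\left(-4 + f{\left(-3 \right)}\right)^{2} y = \left(-4 - 3\right)^{2} \left(-408\right) = \left(-7\right)^{2} \left(-408\right) = 49 \left(-408\right) = -19992$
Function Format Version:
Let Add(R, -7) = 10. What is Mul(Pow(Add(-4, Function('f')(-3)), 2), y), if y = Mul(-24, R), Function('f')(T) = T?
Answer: -19992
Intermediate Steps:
R = 17 (R = Add(7, 10) = 17)
y = -408 (y = Mul(-24, 17) = -408)
Mul(Pow(Add(-4, Function('f')(-3)), 2), y) = Mul(Pow(Add(-4, -3), 2), -408) = Mul(Pow(-7, 2), -408) = Mul(49, -408) = -19992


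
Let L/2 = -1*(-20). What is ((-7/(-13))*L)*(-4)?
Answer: -1120/13 ≈ -86.154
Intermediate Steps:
L = 40 (L = 2*(-1*(-20)) = 2*20 = 40)
((-7/(-13))*L)*(-4) = (-7/(-13)*40)*(-4) = (-7*(-1/13)*40)*(-4) = ((7/13)*40)*(-4) = (280/13)*(-4) = -1120/13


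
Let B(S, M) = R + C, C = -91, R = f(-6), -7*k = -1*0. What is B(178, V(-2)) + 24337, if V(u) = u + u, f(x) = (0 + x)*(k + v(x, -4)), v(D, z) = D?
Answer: 24282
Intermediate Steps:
k = 0 (k = -(-1)*0/7 = -⅐*0 = 0)
f(x) = x² (f(x) = (0 + x)*(0 + x) = x*x = x²)
V(u) = 2*u
R = 36 (R = (-6)² = 36)
B(S, M) = -55 (B(S, M) = 36 - 91 = -55)
B(178, V(-2)) + 24337 = -55 + 24337 = 24282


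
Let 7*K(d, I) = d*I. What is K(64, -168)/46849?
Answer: -1536/46849 ≈ -0.032786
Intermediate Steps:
K(d, I) = I*d/7 (K(d, I) = (d*I)/7 = (I*d)/7 = I*d/7)
K(64, -168)/46849 = ((⅐)*(-168)*64)/46849 = -1536*1/46849 = -1536/46849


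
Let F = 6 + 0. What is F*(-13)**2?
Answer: 1014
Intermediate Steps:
F = 6
F*(-13)**2 = 6*(-13)**2 = 6*169 = 1014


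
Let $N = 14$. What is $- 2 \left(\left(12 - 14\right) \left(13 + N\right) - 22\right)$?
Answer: $152$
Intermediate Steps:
$- 2 \left(\left(12 - 14\right) \left(13 + N\right) - 22\right) = - 2 \left(\left(12 - 14\right) \left(13 + 14\right) - 22\right) = - 2 \left(\left(-2\right) 27 - 22\right) = - 2 \left(-54 - 22\right) = \left(-2\right) \left(-76\right) = 152$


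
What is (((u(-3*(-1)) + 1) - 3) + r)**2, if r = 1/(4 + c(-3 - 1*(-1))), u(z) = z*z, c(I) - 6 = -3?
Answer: 2500/49 ≈ 51.020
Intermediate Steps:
c(I) = 3 (c(I) = 6 - 3 = 3)
u(z) = z**2
r = 1/7 (r = 1/(4 + 3) = 1/7 ≈ 0.14286)
(((u(-3*(-1)) + 1) - 3) + r)**2 = ((((-3*(-1))**2 + 1) - 3) + 1/7)**2 = (((3**2 + 1) - 3) + 1/7)**2 = (((9 + 1) - 3) + 1/7)**2 = ((10 - 3) + 1/7)**2 = (7 + 1/7)**2 = (50/7)**2 = 2500/49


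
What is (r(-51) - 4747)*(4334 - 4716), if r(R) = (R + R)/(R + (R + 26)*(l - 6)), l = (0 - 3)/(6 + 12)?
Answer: 1122699910/619 ≈ 1.8137e+6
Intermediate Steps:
l = -1/6 (l = -3/18 = -3*1/18 = -1/6 ≈ -0.16667)
r(R) = 2*R/(-481/3 - 31*R/6) (r(R) = (R + R)/(R + (R + 26)*(-1/6 - 6)) = (2*R)/(R + (26 + R)*(-37/6)) = (2*R)/(R + (-481/3 - 37*R/6)) = (2*R)/(-481/3 - 31*R/6) = 2*R/(-481/3 - 31*R/6))
(r(-51) - 4747)*(4334 - 4716) = (-12*(-51)/(962 + 31*(-51)) - 4747)*(4334 - 4716) = (-12*(-51)/(962 - 1581) - 4747)*(-382) = (-12*(-51)/(-619) - 4747)*(-382) = (-12*(-51)*(-1/619) - 4747)*(-382) = (-612/619 - 4747)*(-382) = -2939005/619*(-382) = 1122699910/619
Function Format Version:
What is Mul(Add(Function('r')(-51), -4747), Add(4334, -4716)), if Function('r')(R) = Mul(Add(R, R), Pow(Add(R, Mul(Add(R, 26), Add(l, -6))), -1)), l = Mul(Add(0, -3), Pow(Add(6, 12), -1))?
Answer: Rational(1122699910, 619) ≈ 1.8137e+6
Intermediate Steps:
l = Rational(-1, 6) (l = Mul(-3, Pow(18, -1)) = Mul(-3, Rational(1, 18)) = Rational(-1, 6) ≈ -0.16667)
Function('r')(R) = Mul(2, R, Pow(Add(Rational(-481, 3), Mul(Rational(-31, 6), R)), -1)) (Function('r')(R) = Mul(Add(R, R), Pow(Add(R, Mul(Add(R, 26), Add(Rational(-1, 6), -6))), -1)) = Mul(Mul(2, R), Pow(Add(R, Mul(Add(26, R), Rational(-37, 6))), -1)) = Mul(Mul(2, R), Pow(Add(R, Add(Rational(-481, 3), Mul(Rational(-37, 6), R))), -1)) = Mul(Mul(2, R), Pow(Add(Rational(-481, 3), Mul(Rational(-31, 6), R)), -1)) = Mul(2, R, Pow(Add(Rational(-481, 3), Mul(Rational(-31, 6), R)), -1)))
Mul(Add(Function('r')(-51), -4747), Add(4334, -4716)) = Mul(Add(Mul(-12, -51, Pow(Add(962, Mul(31, -51)), -1)), -4747), Add(4334, -4716)) = Mul(Add(Mul(-12, -51, Pow(Add(962, -1581), -1)), -4747), -382) = Mul(Add(Mul(-12, -51, Pow(-619, -1)), -4747), -382) = Mul(Add(Mul(-12, -51, Rational(-1, 619)), -4747), -382) = Mul(Add(Rational(-612, 619), -4747), -382) = Mul(Rational(-2939005, 619), -382) = Rational(1122699910, 619)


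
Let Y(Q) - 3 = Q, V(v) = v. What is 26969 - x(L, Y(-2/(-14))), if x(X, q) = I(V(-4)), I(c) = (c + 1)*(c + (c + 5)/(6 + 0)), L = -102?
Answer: 53915/2 ≈ 26958.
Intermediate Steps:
Y(Q) = 3 + Q
I(c) = (1 + c)*(⅚ + 7*c/6) (I(c) = (1 + c)*(c + (5 + c)/6) = (1 + c)*(c + (5 + c)*(⅙)) = (1 + c)*(c + (⅚ + c/6)) = (1 + c)*(⅚ + 7*c/6))
x(X, q) = 23/2 (x(X, q) = ⅚ + 2*(-4) + (7/6)*(-4)² = ⅚ - 8 + (7/6)*16 = ⅚ - 8 + 56/3 = 23/2)
26969 - x(L, Y(-2/(-14))) = 26969 - 1*23/2 = 26969 - 23/2 = 53915/2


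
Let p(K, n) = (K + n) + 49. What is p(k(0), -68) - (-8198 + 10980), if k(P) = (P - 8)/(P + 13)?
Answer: -36421/13 ≈ -2801.6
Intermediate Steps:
k(P) = (-8 + P)/(13 + P)
p(K, n) = 49 + K + n
p(k(0), -68) - (-8198 + 10980) = (49 + (-8 + 0)/(13 + 0) - 68) - (-8198 + 10980) = (49 - 8/13 - 68) - 1*2782 = (49 + (1/13)*(-8) - 68) - 2782 = (49 - 8/13 - 68) - 2782 = -255/13 - 2782 = -36421/13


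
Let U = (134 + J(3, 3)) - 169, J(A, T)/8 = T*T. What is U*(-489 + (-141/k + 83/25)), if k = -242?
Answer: -108589043/6050 ≈ -17949.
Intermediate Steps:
J(A, T) = 8*T² (J(A, T) = 8*(T*T) = 8*T²)
U = 37 (U = (134 + 8*3²) - 169 = (134 + 8*9) - 169 = (134 + 72) - 169 = 206 - 169 = 37)
U*(-489 + (-141/k + 83/25)) = 37*(-489 + (-141/(-242) + 83/25)) = 37*(-489 + (-141*(-1/242) + 83*(1/25))) = 37*(-489 + (141/242 + 83/25)) = 37*(-489 + 23611/6050) = 37*(-2934839/6050) = -108589043/6050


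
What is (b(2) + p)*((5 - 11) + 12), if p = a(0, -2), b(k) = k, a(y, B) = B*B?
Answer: 36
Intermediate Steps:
a(y, B) = B²
p = 4 (p = (-2)² = 4)
(b(2) + p)*((5 - 11) + 12) = (2 + 4)*((5 - 11) + 12) = 6*(-6 + 12) = 6*6 = 36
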